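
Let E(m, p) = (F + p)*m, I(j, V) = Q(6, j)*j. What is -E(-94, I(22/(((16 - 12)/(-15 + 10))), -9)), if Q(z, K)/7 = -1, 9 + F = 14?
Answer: 18565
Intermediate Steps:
F = 5 (F = -9 + 14 = 5)
Q(z, K) = -7 (Q(z, K) = 7*(-1) = -7)
I(j, V) = -7*j
E(m, p) = m*(5 + p) (E(m, p) = (5 + p)*m = m*(5 + p))
-E(-94, I(22/(((16 - 12)/(-15 + 10))), -9)) = -(-94)*(5 - 154/((16 - 12)/(-15 + 10))) = -(-94)*(5 - 154/(4/(-5))) = -(-94)*(5 - 154/(4*(-⅕))) = -(-94)*(5 - 154/(-⅘)) = -(-94)*(5 - 154*(-5)/4) = -(-94)*(5 - 7*(-55/2)) = -(-94)*(5 + 385/2) = -(-94)*395/2 = -1*(-18565) = 18565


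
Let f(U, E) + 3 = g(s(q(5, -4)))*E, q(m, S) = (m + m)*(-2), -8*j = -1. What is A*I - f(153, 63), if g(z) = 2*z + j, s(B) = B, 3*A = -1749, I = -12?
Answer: 76089/8 ≈ 9511.1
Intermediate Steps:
A = -583 (A = (⅓)*(-1749) = -583)
j = ⅛ (j = -⅛*(-1) = ⅛ ≈ 0.12500)
q(m, S) = -4*m (q(m, S) = (2*m)*(-2) = -4*m)
g(z) = ⅛ + 2*z (g(z) = 2*z + ⅛ = ⅛ + 2*z)
f(U, E) = -3 - 319*E/8 (f(U, E) = -3 + (⅛ + 2*(-4*5))*E = -3 + (⅛ + 2*(-20))*E = -3 + (⅛ - 40)*E = -3 - 319*E/8)
A*I - f(153, 63) = -583*(-12) - (-3 - 319/8*63) = 6996 - (-3 - 20097/8) = 6996 - 1*(-20121/8) = 6996 + 20121/8 = 76089/8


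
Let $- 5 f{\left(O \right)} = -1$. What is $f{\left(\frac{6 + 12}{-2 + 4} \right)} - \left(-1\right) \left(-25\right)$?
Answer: $- \frac{124}{5} \approx -24.8$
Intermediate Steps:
$f{\left(O \right)} = \frac{1}{5}$ ($f{\left(O \right)} = \left(- \frac{1}{5}\right) \left(-1\right) = \frac{1}{5}$)
$f{\left(\frac{6 + 12}{-2 + 4} \right)} - \left(-1\right) \left(-25\right) = \frac{1}{5} - \left(-1\right) \left(-25\right) = \frac{1}{5} - 25 = - \frac{124}{5}$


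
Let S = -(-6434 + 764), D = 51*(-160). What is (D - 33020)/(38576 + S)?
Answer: -20590/22123 ≈ -0.93071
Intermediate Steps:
D = -8160
S = 5670 (S = -1*(-5670) = 5670)
(D - 33020)/(38576 + S) = (-8160 - 33020)/(38576 + 5670) = -41180/44246 = -41180*1/44246 = -20590/22123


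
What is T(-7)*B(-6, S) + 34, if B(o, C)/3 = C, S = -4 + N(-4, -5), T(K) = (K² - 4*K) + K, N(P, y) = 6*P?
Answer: -5846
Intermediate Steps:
T(K) = K² - 3*K
S = -28 (S = -4 + 6*(-4) = -4 - 24 = -28)
B(o, C) = 3*C
T(-7)*B(-6, S) + 34 = (-7*(-3 - 7))*(3*(-28)) + 34 = -7*(-10)*(-84) + 34 = 70*(-84) + 34 = -5880 + 34 = -5846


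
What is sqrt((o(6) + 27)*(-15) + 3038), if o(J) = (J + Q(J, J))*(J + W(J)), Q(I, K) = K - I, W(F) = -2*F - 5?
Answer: sqrt(3623) ≈ 60.191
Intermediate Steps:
W(F) = -5 - 2*F
o(J) = J*(-5 - J) (o(J) = (J + (J - J))*(J + (-5 - 2*J)) = (J + 0)*(-5 - J) = J*(-5 - J))
sqrt((o(6) + 27)*(-15) + 3038) = sqrt((6*(-5 - 1*6) + 27)*(-15) + 3038) = sqrt((6*(-5 - 6) + 27)*(-15) + 3038) = sqrt((6*(-11) + 27)*(-15) + 3038) = sqrt((-66 + 27)*(-15) + 3038) = sqrt(-39*(-15) + 3038) = sqrt(585 + 3038) = sqrt(3623)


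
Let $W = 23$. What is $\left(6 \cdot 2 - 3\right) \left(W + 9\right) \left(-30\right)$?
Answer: $-8640$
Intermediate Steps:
$\left(6 \cdot 2 - 3\right) \left(W + 9\right) \left(-30\right) = \left(6 \cdot 2 - 3\right) \left(23 + 9\right) \left(-30\right) = \left(12 - 3\right) 32 \left(-30\right) = 9 \cdot 32 \left(-30\right) = 288 \left(-30\right) = -8640$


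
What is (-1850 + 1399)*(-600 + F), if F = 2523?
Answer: -867273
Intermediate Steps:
(-1850 + 1399)*(-600 + F) = (-1850 + 1399)*(-600 + 2523) = -451*1923 = -867273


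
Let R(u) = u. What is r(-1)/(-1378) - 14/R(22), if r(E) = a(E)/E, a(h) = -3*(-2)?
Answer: -4790/7579 ≈ -0.63201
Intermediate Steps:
a(h) = 6
r(E) = 6/E
r(-1)/(-1378) - 14/R(22) = (6/(-1))/(-1378) - 14/22 = (6*(-1))*(-1/1378) - 14*1/22 = -6*(-1/1378) - 7/11 = 3/689 - 7/11 = -4790/7579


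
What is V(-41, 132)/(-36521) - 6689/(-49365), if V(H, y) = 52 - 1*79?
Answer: 245621824/1802859165 ≈ 0.13624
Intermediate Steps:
V(H, y) = -27 (V(H, y) = 52 - 79 = -27)
V(-41, 132)/(-36521) - 6689/(-49365) = -27/(-36521) - 6689/(-49365) = -27*(-1/36521) - 6689*(-1/49365) = 27/36521 + 6689/49365 = 245621824/1802859165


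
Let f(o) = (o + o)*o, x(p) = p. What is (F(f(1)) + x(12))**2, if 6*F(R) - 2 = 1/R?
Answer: 22201/144 ≈ 154.17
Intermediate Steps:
f(o) = 2*o**2 (f(o) = (2*o)*o = 2*o**2)
F(R) = 1/3 + 1/(6*R)
(F(f(1)) + x(12))**2 = ((1 + 2*(2*1**2))/(6*((2*1**2))) + 12)**2 = ((1 + 2*(2*1))/(6*((2*1))) + 12)**2 = ((1/6)*(1 + 2*2)/2 + 12)**2 = ((1/6)*(1/2)*(1 + 4) + 12)**2 = ((1/6)*(1/2)*5 + 12)**2 = (5/12 + 12)**2 = (149/12)**2 = 22201/144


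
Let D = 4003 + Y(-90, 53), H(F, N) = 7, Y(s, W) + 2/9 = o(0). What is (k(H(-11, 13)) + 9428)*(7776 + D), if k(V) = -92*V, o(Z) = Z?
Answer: 103464784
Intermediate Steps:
Y(s, W) = -2/9 (Y(s, W) = -2/9 + 0 = -2/9)
D = 36025/9 (D = 4003 - 2/9 = 36025/9 ≈ 4002.8)
(k(H(-11, 13)) + 9428)*(7776 + D) = (-92*7 + 9428)*(7776 + 36025/9) = (-644 + 9428)*(106009/9) = 8784*(106009/9) = 103464784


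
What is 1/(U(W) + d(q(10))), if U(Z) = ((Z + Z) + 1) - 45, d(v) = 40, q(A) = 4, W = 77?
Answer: 1/150 ≈ 0.0066667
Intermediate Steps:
U(Z) = -44 + 2*Z (U(Z) = (2*Z + 1) - 45 = (1 + 2*Z) - 45 = -44 + 2*Z)
1/(U(W) + d(q(10))) = 1/((-44 + 2*77) + 40) = 1/((-44 + 154) + 40) = 1/(110 + 40) = 1/150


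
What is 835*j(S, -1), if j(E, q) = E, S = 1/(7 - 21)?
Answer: -835/14 ≈ -59.643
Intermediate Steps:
S = -1/14 (S = 1/(-14) = -1/14 ≈ -0.071429)
835*j(S, -1) = 835*(-1/14) = -835/14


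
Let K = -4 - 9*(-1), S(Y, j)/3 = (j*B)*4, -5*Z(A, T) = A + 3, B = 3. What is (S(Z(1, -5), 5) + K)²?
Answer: 34225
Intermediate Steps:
Z(A, T) = -⅗ - A/5 (Z(A, T) = -(A + 3)/5 = -(3 + A)/5 = -⅗ - A/5)
S(Y, j) = 36*j (S(Y, j) = 3*((j*3)*4) = 3*((3*j)*4) = 3*(12*j) = 36*j)
K = 5 (K = -4 + 9 = 5)
(S(Z(1, -5), 5) + K)² = (36*5 + 5)² = (180 + 5)² = 185² = 34225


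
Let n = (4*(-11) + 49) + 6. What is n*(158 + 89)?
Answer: 2717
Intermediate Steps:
n = 11 (n = (-44 + 49) + 6 = 5 + 6 = 11)
n*(158 + 89) = 11*(158 + 89) = 11*247 = 2717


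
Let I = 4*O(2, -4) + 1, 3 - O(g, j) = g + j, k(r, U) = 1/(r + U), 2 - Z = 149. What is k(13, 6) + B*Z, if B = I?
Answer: -58652/19 ≈ -3086.9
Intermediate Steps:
Z = -147 (Z = 2 - 1*149 = 2 - 149 = -147)
k(r, U) = 1/(U + r)
O(g, j) = 3 - g - j (O(g, j) = 3 - (g + j) = 3 + (-g - j) = 3 - g - j)
I = 21 (I = 4*(3 - 1*2 - 1*(-4)) + 1 = 4*(3 - 2 + 4) + 1 = 4*5 + 1 = 20 + 1 = 21)
B = 21
k(13, 6) + B*Z = 1/(6 + 13) + 21*(-147) = 1/19 - 3087 = -58652/19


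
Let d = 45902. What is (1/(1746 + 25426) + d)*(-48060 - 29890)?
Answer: -48611535426375/13586 ≈ -3.5781e+9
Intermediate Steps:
(1/(1746 + 25426) + d)*(-48060 - 29890) = (1/(1746 + 25426) + 45902)*(-48060 - 29890) = (1/27172 + 45902)*(-77950) = (1247249145/27172)*(-77950) = -48611535426375/13586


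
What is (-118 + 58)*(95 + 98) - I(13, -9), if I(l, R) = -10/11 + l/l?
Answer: -127381/11 ≈ -11580.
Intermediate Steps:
I(l, R) = 1/11 (I(l, R) = -10*1/11 + 1 = -10/11 + 1 = 1/11)
(-118 + 58)*(95 + 98) - I(13, -9) = (-118 + 58)*(95 + 98) - 1*1/11 = -60*193 - 1/11 = -11580 - 1/11 = -127381/11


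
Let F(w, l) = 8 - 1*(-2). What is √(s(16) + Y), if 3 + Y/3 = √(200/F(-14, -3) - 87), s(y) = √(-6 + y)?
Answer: √(-9 + √10 + 3*I*√67) ≈ 3.1147 + 3.942*I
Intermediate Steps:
F(w, l) = 10 (F(w, l) = 8 + 2 = 10)
Y = -9 + 3*I*√67 (Y = -9 + 3*√(200/10 - 87) = -9 + 3*√(200*(⅒) - 87) = -9 + 3*√(20 - 87) = -9 + 3*√(-67) = -9 + 3*(I*√67) = -9 + 3*I*√67 ≈ -9.0 + 24.556*I)
√(s(16) + Y) = √(√(-6 + 16) + (-9 + 3*I*√67)) = √(√10 + (-9 + 3*I*√67)) = √(-9 + √10 + 3*I*√67)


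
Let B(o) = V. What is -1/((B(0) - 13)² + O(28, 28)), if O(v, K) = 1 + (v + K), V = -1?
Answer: -1/253 ≈ -0.0039526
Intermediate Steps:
B(o) = -1
O(v, K) = 1 + K + v (O(v, K) = 1 + (K + v) = 1 + K + v)
-1/((B(0) - 13)² + O(28, 28)) = -1/((-1 - 13)² + (1 + 28 + 28)) = -1/((-14)² + 57) = -1/(196 + 57) = -1/253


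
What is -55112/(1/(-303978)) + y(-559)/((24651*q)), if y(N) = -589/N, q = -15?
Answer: 3462788237670692771/206698635 ≈ 1.6753e+10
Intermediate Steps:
-55112/(1/(-303978)) + y(-559)/((24651*q)) = -55112/(1/(-303978)) + (-589/(-559))/((24651*(-15))) = -55112/(-1/303978) - 589*(-1/559)/(-369765) = -55112*(-303978) + (589/559)*(-1/369765) = 16752835536 - 589/206698635 = 3462788237670692771/206698635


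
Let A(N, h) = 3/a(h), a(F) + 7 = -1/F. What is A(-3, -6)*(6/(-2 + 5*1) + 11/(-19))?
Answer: -486/779 ≈ -0.62388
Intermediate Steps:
a(F) = -7 - 1/F
A(N, h) = 3/(-7 - 1/h)
A(-3, -6)*(6/(-2 + 5*1) + 11/(-19)) = (-3*(-6)/(1 + 7*(-6)))*(6/(-2 + 5*1) + 11/(-19)) = (-3*(-6)/(1 - 42))*(6/(-2 + 5) + 11*(-1/19)) = (-3*(-6)/(-41))*(6/3 - 11/19) = (-3*(-6)*(-1/41))*(6*(⅓) - 11/19) = -18*(2 - 11/19)/41 = -18/41*27/19 = -486/779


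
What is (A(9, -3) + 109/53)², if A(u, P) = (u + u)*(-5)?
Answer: 21724921/2809 ≈ 7734.0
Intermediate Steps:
A(u, P) = -10*u (A(u, P) = (2*u)*(-5) = -10*u)
(A(9, -3) + 109/53)² = (-10*9 + 109/53)² = (-90 + 109*(1/53))² = (-90 + 109/53)² = (-4661/53)² = 21724921/2809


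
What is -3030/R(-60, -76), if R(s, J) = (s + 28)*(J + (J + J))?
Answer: -505/1216 ≈ -0.41530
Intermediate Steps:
R(s, J) = 3*J*(28 + s) (R(s, J) = (28 + s)*(J + 2*J) = (28 + s)*(3*J) = 3*J*(28 + s))
-3030/R(-60, -76) = -3030*(-1/(228*(28 - 60))) = -3030/(3*(-76)*(-32)) = -3030/7296 = -3030*1/7296 = -505/1216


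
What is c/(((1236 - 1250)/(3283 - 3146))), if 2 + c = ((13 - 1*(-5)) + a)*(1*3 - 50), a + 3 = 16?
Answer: 199883/14 ≈ 14277.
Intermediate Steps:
a = 13 (a = -3 + 16 = 13)
c = -1459 (c = -2 + ((13 - 1*(-5)) + 13)*(1*3 - 50) = -2 + ((13 + 5) + 13)*(3 - 50) = -2 + (18 + 13)*(-47) = -2 + 31*(-47) = -2 - 1457 = -1459)
c/(((1236 - 1250)/(3283 - 3146))) = -1459*(3283 - 3146)/(1236 - 1250) = -1459/((-14/137)) = -1459/((-14*1/137)) = -1459/(-14/137) = -1459*(-137/14) = 199883/14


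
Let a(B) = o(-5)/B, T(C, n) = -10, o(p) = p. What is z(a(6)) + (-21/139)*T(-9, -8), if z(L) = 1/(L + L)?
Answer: 633/695 ≈ 0.91079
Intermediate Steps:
a(B) = -5/B
z(L) = 1/(2*L)
z(a(6)) + (-21/139)*T(-9, -8) = 1/(2*((-5/6))) - 21/139*(-10) = 1/(2*((-5*⅙))) - 21*1/139*(-10) = 1/(2*(-⅚)) - 21/139*(-10) = (½)*(-6/5) + 210/139 = -⅗ + 210/139 = 633/695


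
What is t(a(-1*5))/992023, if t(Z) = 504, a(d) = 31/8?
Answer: 504/992023 ≈ 0.00050805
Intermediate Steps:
a(d) = 31/8 (a(d) = 31*(1/8) = 31/8)
t(a(-1*5))/992023 = 504/992023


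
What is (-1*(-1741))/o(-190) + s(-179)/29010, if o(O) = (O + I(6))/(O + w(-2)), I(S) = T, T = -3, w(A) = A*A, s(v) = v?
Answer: 9394157713/5598930 ≈ 1677.8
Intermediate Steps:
w(A) = A²
I(S) = -3
o(O) = (-3 + O)/(4 + O) (o(O) = (O - 3)/(O + (-2)²) = (-3 + O)/(O + 4) = (-3 + O)/(4 + O))
(-1*(-1741))/o(-190) + s(-179)/29010 = (-1*(-1741))/(((-3 - 190)/(4 - 190))) - 179/29010 = 1741/((-193/(-186))) - 179*1/29010 = 1741/((-1/186*(-193))) - 179/29010 = 1741/(193/186) - 179/29010 = 1741*(186/193) - 179/29010 = 323826/193 - 179/29010 = 9394157713/5598930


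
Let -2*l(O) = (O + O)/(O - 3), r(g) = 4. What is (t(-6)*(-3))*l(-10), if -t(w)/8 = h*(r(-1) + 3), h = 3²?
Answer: -15120/13 ≈ -1163.1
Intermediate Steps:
h = 9
l(O) = -O/(-3 + O) (l(O) = -(O + O)/(2*(O - 3)) = -2*O/(2*(-3 + O)) = -O/(-3 + O))
t(w) = -504 (t(w) = -72*(4 + 3) = -72*7 = -8*63 = -504)
(t(-6)*(-3))*l(-10) = (-504*(-3))*(-1*(-10)/(-3 - 10)) = 1512*(-1*(-10)/(-13)) = 1512*(-1*(-10)*(-1/13)) = 1512*(-10/13) = -15120/13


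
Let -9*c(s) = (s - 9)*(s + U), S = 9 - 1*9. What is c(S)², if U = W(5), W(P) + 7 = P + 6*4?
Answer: 484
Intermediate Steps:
W(P) = 17 + P (W(P) = -7 + (P + 6*4) = -7 + (P + 24) = -7 + (24 + P) = 17 + P)
U = 22 (U = 17 + 5 = 22)
S = 0 (S = 9 - 9 = 0)
c(s) = -(-9 + s)*(22 + s)/9 (c(s) = -(s - 9)*(s + 22)/9 = -(-9 + s)*(22 + s)/9)
c(S)² = (22 - 13/9*0 - ⅑*0²)² = (22 + 0 - ⅑*0)² = (22 + 0 + 0)² = 22² = 484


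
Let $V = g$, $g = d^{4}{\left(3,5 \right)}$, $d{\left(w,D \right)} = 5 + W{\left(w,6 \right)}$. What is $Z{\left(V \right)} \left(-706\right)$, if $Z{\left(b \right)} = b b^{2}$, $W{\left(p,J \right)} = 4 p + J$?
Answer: $-15471724849006346626$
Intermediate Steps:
$W{\left(p,J \right)} = J + 4 p$
$d{\left(w,D \right)} = 11 + 4 w$ ($d{\left(w,D \right)} = 5 + \left(6 + 4 w\right) = 11 + 4 w$)
$g = 279841$ ($g = \left(11 + 4 \cdot 3\right)^{4} = \left(11 + 12\right)^{4} = 23^{4} = 279841$)
$V = 279841$
$Z{\left(b \right)} = b^{3}$
$Z{\left(V \right)} \left(-706\right) = 279841^{3} \left(-706\right) = 21914624432020321 \left(-706\right) = -15471724849006346626$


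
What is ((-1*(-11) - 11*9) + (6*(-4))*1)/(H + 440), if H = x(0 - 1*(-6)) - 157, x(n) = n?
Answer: -112/289 ≈ -0.38754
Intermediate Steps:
H = -151 (H = (0 - 1*(-6)) - 157 = (0 + 6) - 157 = 6 - 157 = -151)
((-1*(-11) - 11*9) + (6*(-4))*1)/(H + 440) = ((-1*(-11) - 11*9) + (6*(-4))*1)/(-151 + 440) = ((11 - 99) - 24*1)/289 = (-88 - 24)*(1/289) = -112*1/289 = -112/289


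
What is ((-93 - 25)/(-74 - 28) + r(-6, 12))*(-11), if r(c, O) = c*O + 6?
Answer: 36377/51 ≈ 713.27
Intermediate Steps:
r(c, O) = 6 + O*c (r(c, O) = O*c + 6 = 6 + O*c)
((-93 - 25)/(-74 - 28) + r(-6, 12))*(-11) = ((-93 - 25)/(-74 - 28) + (6 + 12*(-6)))*(-11) = (-118/(-102) + (6 - 72))*(-11) = (-118*(-1/102) - 66)*(-11) = (59/51 - 66)*(-11) = -3307/51*(-11) = 36377/51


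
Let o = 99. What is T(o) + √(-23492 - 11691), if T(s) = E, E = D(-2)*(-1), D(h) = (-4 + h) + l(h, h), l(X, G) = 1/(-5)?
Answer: 31/5 + I*√35183 ≈ 6.2 + 187.57*I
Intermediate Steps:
l(X, G) = -⅕
D(h) = -21/5 + h (D(h) = (-4 + h) - ⅕ = -21/5 + h)
E = 31/5 (E = (-21/5 - 2)*(-1) = -31/5*(-1) = 31/5 ≈ 6.2000)
T(s) = 31/5
T(o) + √(-23492 - 11691) = 31/5 + √(-23492 - 11691) = 31/5 + √(-35183) = 31/5 + I*√35183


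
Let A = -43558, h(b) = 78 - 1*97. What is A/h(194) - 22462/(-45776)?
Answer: 997168893/434872 ≈ 2293.0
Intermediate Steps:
h(b) = -19 (h(b) = 78 - 97 = -19)
A/h(194) - 22462/(-45776) = -43558/(-19) - 22462/(-45776) = -43558*(-1/19) - 22462*(-1/45776) = 43558/19 + 11231/22888 = 997168893/434872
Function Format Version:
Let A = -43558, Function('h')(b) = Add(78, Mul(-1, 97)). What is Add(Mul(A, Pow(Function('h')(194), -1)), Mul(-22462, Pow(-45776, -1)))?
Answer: Rational(997168893, 434872) ≈ 2293.0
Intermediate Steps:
Function('h')(b) = -19 (Function('h')(b) = Add(78, -97) = -19)
Add(Mul(A, Pow(Function('h')(194), -1)), Mul(-22462, Pow(-45776, -1))) = Add(Mul(-43558, Pow(-19, -1)), Mul(-22462, Pow(-45776, -1))) = Add(Mul(-43558, Rational(-1, 19)), Mul(-22462, Rational(-1, 45776))) = Add(Rational(43558, 19), Rational(11231, 22888)) = Rational(997168893, 434872)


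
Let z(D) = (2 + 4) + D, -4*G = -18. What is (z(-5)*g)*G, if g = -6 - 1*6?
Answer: -54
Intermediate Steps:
G = 9/2 (G = -¼*(-18) = 9/2 ≈ 4.5000)
z(D) = 6 + D
g = -12 (g = -6 - 6 = -12)
(z(-5)*g)*G = ((6 - 5)*(-12))*(9/2) = (1*(-12))*(9/2) = -12*9/2 = -54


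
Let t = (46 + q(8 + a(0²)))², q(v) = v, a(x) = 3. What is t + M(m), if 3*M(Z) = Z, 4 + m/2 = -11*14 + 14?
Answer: 3153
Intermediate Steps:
m = -288 (m = -8 + 2*(-11*14 + 14) = -8 + 2*(-154 + 14) = -8 + 2*(-140) = -8 - 280 = -288)
M(Z) = Z/3
t = 3249 (t = (46 + (8 + 3))² = (46 + 11)² = 57² = 3249)
t + M(m) = 3249 + (⅓)*(-288) = 3249 - 96 = 3153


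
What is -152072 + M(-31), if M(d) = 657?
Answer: -151415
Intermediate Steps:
-152072 + M(-31) = -152072 + 657 = -151415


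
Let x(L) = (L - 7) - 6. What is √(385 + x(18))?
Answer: √390 ≈ 19.748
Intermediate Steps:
x(L) = -13 + L (x(L) = (-7 + L) - 6 = -13 + L)
√(385 + x(18)) = √(385 + (-13 + 18)) = √(385 + 5) = √390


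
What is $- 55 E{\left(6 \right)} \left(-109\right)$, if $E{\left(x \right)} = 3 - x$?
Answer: $-17985$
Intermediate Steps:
$- 55 E{\left(6 \right)} \left(-109\right) = - 55 \left(3 - 6\right) \left(-109\right) = \left(-55\right) \left(-3\right) \left(-109\right) = 165 \left(-109\right) = -17985$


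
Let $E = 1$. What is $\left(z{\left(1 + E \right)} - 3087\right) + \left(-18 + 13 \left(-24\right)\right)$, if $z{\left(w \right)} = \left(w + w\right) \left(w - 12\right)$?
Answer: $-3457$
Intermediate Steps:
$z{\left(w \right)} = 2 w \left(-12 + w\right)$
$\left(z{\left(1 + E \right)} - 3087\right) + \left(-18 + 13 \left(-24\right)\right) = \left(2 \left(1 + 1\right) \left(-12 + \left(1 + 1\right)\right) - 3087\right) + \left(-18 + 13 \left(-24\right)\right) = \left(2 \cdot 2 \left(-12 + 2\right) - 3087\right) - 330 = \left(2 \cdot 2 \left(-10\right) - 3087\right) - 330 = \left(-40 - 3087\right) - 330 = -3127 - 330 = -3457$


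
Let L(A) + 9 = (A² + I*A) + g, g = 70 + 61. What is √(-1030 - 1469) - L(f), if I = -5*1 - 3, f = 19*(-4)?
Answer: -6506 + 7*I*√51 ≈ -6506.0 + 49.99*I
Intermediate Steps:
f = -76
g = 131
I = -8 (I = -5 - 3 = -8)
L(A) = 122 + A² - 8*A (L(A) = -9 + ((A² - 8*A) + 131) = -9 + (131 + A² - 8*A) = 122 + A² - 8*A)
√(-1030 - 1469) - L(f) = √(-1030 - 1469) - (122 + (-76)² - 8*(-76)) = √(-2499) - (122 + 5776 + 608) = 7*I*√51 - 1*6506 = 7*I*√51 - 6506 = -6506 + 7*I*√51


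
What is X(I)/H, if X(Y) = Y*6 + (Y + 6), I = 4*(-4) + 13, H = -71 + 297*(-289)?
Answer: 15/85904 ≈ 0.00017461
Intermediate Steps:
H = -85904 (H = -71 - 85833 = -85904)
I = -3 (I = -16 + 13 = -3)
X(Y) = 6 + 7*Y (X(Y) = 6*Y + (6 + Y) = 6 + 7*Y)
X(I)/H = (6 + 7*(-3))/(-85904) = (6 - 21)*(-1/85904) = -15*(-1/85904) = 15/85904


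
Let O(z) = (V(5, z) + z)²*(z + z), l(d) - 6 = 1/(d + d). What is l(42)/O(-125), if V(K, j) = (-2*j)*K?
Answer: -101/5315625000 ≈ -1.9001e-8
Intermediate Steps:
V(K, j) = -2*K*j
l(d) = 6 + 1/(2*d) (l(d) = 6 + 1/(d + d) = 6 + 1/(2*d))
O(z) = 162*z³ (O(z) = (-2*5*z + z)²*(z + z) = (-10*z + z)²*(2*z) = (-9*z)²*(2*z) = (81*z²)*(2*z) = 162*z³)
l(42)/O(-125) = (6 + (½)/42)/((162*(-125)³)) = (6 + (½)*(1/42))/((162*(-1953125))) = (6 + 1/84)/(-316406250) = (505/84)*(-1/316406250) = -101/5315625000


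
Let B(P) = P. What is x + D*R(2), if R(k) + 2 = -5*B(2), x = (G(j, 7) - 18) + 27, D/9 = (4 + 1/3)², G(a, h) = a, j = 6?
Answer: -2013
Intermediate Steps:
D = 169 (D = 9*(4 + 1/3)² = 9*(4 + ⅓)² = 9*(13/3)² = 9*(169/9) = 169)
x = 15 (x = (6 - 18) + 27 = -12 + 27 = 15)
R(k) = -12 (R(k) = -2 - 5*2 = -2 - 10 = -12)
x + D*R(2) = 15 + 169*(-12) = 15 - 2028 = -2013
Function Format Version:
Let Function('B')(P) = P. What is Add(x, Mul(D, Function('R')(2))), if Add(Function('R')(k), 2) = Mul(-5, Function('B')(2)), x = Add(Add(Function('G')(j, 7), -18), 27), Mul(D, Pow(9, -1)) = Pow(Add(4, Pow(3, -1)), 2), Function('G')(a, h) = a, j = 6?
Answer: -2013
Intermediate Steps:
D = 169 (D = Mul(9, Pow(Add(4, Pow(3, -1)), 2)) = Mul(9, Pow(Add(4, Rational(1, 3)), 2)) = Mul(9, Pow(Rational(13, 3), 2)) = Mul(9, Rational(169, 9)) = 169)
x = 15 (x = Add(Add(6, -18), 27) = Add(-12, 27) = 15)
Function('R')(k) = -12 (Function('R')(k) = Add(-2, Mul(-5, 2)) = Add(-2, -10) = -12)
Add(x, Mul(D, Function('R')(2))) = Add(15, Mul(169, -12)) = Add(15, -2028) = -2013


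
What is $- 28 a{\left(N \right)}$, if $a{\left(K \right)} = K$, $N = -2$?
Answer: $56$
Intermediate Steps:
$- 28 a{\left(N \right)} = \left(-28\right) \left(-2\right) = 56$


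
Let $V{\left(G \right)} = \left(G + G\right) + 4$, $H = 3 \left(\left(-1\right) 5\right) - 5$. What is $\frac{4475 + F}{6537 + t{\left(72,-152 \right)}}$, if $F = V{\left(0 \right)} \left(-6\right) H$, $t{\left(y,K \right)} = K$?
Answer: $\frac{991}{1277} \approx 0.77604$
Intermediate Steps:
$H = -20$ ($H = 3 \left(-5\right) - 5 = -15 - 5 = -20$)
$V{\left(G \right)} = 4 + 2 G$ ($V{\left(G \right)} = 2 G + 4 = 4 + 2 G$)
$F = 480$ ($F = \left(4 + 2 \cdot 0\right) \left(-6\right) \left(-20\right) = \left(4 + 0\right) \left(-6\right) \left(-20\right) = 4 \left(-6\right) \left(-20\right) = \left(-24\right) \left(-20\right) = 480$)
$\frac{4475 + F}{6537 + t{\left(72,-152 \right)}} = \frac{4475 + 480}{6537 - 152} = \frac{4955}{6385} = 4955 \cdot \frac{1}{6385} = \frac{991}{1277}$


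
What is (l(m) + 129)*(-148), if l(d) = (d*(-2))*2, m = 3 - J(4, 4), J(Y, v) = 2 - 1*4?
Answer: -16132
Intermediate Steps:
J(Y, v) = -2 (J(Y, v) = 2 - 4 = -2)
m = 5 (m = 3 - 1*(-2) = 3 + 2 = 5)
l(d) = -4*d (l(d) = -2*d*2 = -4*d)
(l(m) + 129)*(-148) = (-4*5 + 129)*(-148) = (-20 + 129)*(-148) = 109*(-148) = -16132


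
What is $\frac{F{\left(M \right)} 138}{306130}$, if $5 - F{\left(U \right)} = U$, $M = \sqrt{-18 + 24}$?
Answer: $\frac{3}{1331} - \frac{3 \sqrt{6}}{6655} \approx 0.0011497$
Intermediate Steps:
$M = \sqrt{6} \approx 2.4495$
$F{\left(U \right)} = 5 - U$
$\frac{F{\left(M \right)} 138}{306130} = \frac{\left(5 - \sqrt{6}\right) 138}{306130} = \left(690 - 138 \sqrt{6}\right) \frac{1}{306130} = \frac{3}{1331} - \frac{3 \sqrt{6}}{6655}$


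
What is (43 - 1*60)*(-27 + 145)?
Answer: -2006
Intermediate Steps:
(43 - 1*60)*(-27 + 145) = (43 - 60)*118 = -17*118 = -2006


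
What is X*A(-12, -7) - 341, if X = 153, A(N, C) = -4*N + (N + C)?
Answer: 4096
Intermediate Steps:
A(N, C) = C - 3*N (A(N, C) = -4*N + (C + N) = C - 3*N)
X*A(-12, -7) - 341 = 153*(-7 - 3*(-12)) - 341 = 153*(-7 + 36) - 341 = 153*29 - 341 = 4437 - 341 = 4096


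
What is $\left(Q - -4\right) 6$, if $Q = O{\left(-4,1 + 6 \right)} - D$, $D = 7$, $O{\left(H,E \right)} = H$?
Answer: $-42$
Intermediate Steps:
$Q = -11$ ($Q = -4 - 7 = -11$)
$\left(Q - -4\right) 6 = \left(-11 - -4\right) 6 = \left(-11 + 4\right) 6 = \left(-7\right) 6 = -42$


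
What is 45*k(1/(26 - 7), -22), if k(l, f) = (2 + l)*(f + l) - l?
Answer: -732690/361 ≈ -2029.6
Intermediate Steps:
k(l, f) = -l + (2 + l)*(f + l)
45*k(1/(26 - 7), -22) = 45*(1/(26 - 7) + (1/(26 - 7))**2 + 2*(-22) - 22/(26 - 7)) = 45*(1/19 + (1/19)**2 - 44 - 22/19) = 45*(1/19 + (1/19)**2 - 44 - 22*1/19) = 45*(1/19 + 1/361 - 44 - 22/19) = 45*(-16282/361) = -732690/361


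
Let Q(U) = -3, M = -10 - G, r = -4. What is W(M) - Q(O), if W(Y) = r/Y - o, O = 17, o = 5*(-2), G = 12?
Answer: 145/11 ≈ 13.182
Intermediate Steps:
o = -10
M = -22 (M = -10 - 1*12 = -10 - 12 = -22)
W(Y) = 10 - 4/Y (W(Y) = -4/Y - 1*(-10) = -4/Y + 10 = 10 - 4/Y)
W(M) - Q(O) = (10 - 4/(-22)) - 1*(-3) = (10 - 4*(-1/22)) + 3 = (10 + 2/11) + 3 = 112/11 + 3 = 145/11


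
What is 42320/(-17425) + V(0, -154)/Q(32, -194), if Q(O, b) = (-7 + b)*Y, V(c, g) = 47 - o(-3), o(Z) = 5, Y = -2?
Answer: -542693/233495 ≈ -2.3242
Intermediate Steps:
V(c, g) = 42 (V(c, g) = 47 - 1*5 = 47 - 5 = 42)
Q(O, b) = 14 - 2*b (Q(O, b) = (-7 + b)*(-2) = 14 - 2*b)
42320/(-17425) + V(0, -154)/Q(32, -194) = 42320/(-17425) + 42/(14 - 2*(-194)) = 42320*(-1/17425) + 42/(14 + 388) = -8464/3485 + 42/402 = -8464/3485 + 42*(1/402) = -8464/3485 + 7/67 = -542693/233495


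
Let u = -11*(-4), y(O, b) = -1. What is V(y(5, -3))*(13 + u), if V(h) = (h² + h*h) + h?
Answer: 57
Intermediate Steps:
V(h) = h + 2*h² (V(h) = (h² + h²) + h = 2*h² + h = h + 2*h²)
u = 44
V(y(5, -3))*(13 + u) = (-(1 + 2*(-1)))*(13 + 44) = -(1 - 2)*57 = -1*(-1)*57 = 1*57 = 57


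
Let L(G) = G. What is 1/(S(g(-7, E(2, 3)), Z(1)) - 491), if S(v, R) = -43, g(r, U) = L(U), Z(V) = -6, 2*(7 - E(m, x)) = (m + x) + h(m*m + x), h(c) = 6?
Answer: -1/534 ≈ -0.0018727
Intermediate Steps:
E(m, x) = 4 - m/2 - x/2 (E(m, x) = 7 - ((m + x) + 6)/2 = 7 - (6 + m + x)/2 = 7 + (-3 - m/2 - x/2) = 4 - m/2 - x/2)
g(r, U) = U
1/(S(g(-7, E(2, 3)), Z(1)) - 491) = 1/(-43 - 491) = 1/(-534) = -1/534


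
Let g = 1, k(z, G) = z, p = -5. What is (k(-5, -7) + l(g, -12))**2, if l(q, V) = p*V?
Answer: 3025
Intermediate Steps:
l(q, V) = -5*V
(k(-5, -7) + l(g, -12))**2 = (-5 - 5*(-12))**2 = (-5 + 60)**2 = 55**2 = 3025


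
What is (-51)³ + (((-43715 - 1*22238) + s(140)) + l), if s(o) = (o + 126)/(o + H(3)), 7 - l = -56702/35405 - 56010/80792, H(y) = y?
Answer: -40616509411464469/204521514340 ≈ -1.9859e+5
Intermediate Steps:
l = 13293593677/1430220380 (l = 7 - (-56702/35405 - 56010/80792) = 7 - (-56702*1/35405 - 56010*1/80792) = 7 - (-56702/35405 - 28005/40396) = 7 - 1*(-3282051017/1430220380) = 7 + 3282051017/1430220380 = 13293593677/1430220380 ≈ 9.2948)
s(o) = (126 + o)/(3 + o) (s(o) = (o + 126)/(o + 3) = (126 + o)/(3 + o))
(-51)³ + (((-43715 - 1*22238) + s(140)) + l) = (-51)³ + (((-43715 - 1*22238) + (126 + 140)/(3 + 140)) + 13293593677/1430220380) = -132651 + (((-43715 - 22238) + 266/143) + 13293593677/1430220380) = -132651 + ((-65953 + (1/143)*266) + 13293593677/1430220380) = -132651 + ((-65953 + 266/143) + 13293593677/1430220380) = -132651 + (-9431013/143 + 13293593677/1430220380) = -132651 - 13486526012749129/204521514340 = -40616509411464469/204521514340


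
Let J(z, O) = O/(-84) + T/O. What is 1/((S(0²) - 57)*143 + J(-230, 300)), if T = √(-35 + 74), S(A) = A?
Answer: -11987220000/97750641719363 - 4900*√39/97750641719363 ≈ -0.00012263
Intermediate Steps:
T = √39 ≈ 6.2450
J(z, O) = -O/84 + √39/O (J(z, O) = O/(-84) + √39/O = O*(-1/84) + √39/O = -O/84 + √39/O)
1/((S(0²) - 57)*143 + J(-230, 300)) = 1/((0² - 57)*143 + (-1/84*300 + √39/300)) = 1/((0 - 57)*143 + (-25/7 + √39*(1/300))) = 1/(-57*143 + (-25/7 + √39/300)) = 1/(-8151 + (-25/7 + √39/300)) = 1/(-57082/7 + √39/300)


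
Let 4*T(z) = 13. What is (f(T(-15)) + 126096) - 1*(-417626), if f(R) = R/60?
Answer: 130493293/240 ≈ 5.4372e+5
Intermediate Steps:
T(z) = 13/4 (T(z) = (1/4)*13 = 13/4)
f(R) = R/60 (f(R) = R*(1/60) = R/60)
(f(T(-15)) + 126096) - 1*(-417626) = ((1/60)*(13/4) + 126096) - 1*(-417626) = (13/240 + 126096) + 417626 = 30263053/240 + 417626 = 130493293/240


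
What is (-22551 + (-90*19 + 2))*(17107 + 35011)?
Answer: -1264330562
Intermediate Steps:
(-22551 + (-90*19 + 2))*(17107 + 35011) = (-22551 + (-1710 + 2))*52118 = (-22551 - 1708)*52118 = -24259*52118 = -1264330562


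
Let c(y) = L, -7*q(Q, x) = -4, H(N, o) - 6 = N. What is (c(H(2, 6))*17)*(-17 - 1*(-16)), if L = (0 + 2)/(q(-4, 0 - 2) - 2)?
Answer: 119/5 ≈ 23.800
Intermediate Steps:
H(N, o) = 6 + N
q(Q, x) = 4/7 (q(Q, x) = -1/7*(-4) = 4/7)
L = -7/5 (L = (0 + 2)/(4/7 - 2) = 2/(-10/7) = 2*(-7/10) = -7/5 ≈ -1.4000)
c(y) = -7/5
(c(H(2, 6))*17)*(-17 - 1*(-16)) = (-7/5*17)*(-17 - 1*(-16)) = -119*(-17 + 16)/5 = -119/5*(-1) = 119/5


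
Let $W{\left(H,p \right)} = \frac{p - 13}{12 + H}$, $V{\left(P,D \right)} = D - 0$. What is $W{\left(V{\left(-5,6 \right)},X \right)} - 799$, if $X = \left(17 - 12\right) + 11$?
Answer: $- \frac{4793}{6} \approx -798.83$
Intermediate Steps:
$V{\left(P,D \right)} = D$ ($V{\left(P,D \right)} = D + 0 = D$)
$X = 16$ ($X = 5 + 11 = 16$)
$W{\left(H,p \right)} = \frac{-13 + p}{12 + H}$
$W{\left(V{\left(-5,6 \right)},X \right)} - 799 = \frac{-13 + 16}{12 + 6} - 799 = \frac{1}{18} \cdot 3 - 799 = \frac{1}{6} - 799 = - \frac{4793}{6}$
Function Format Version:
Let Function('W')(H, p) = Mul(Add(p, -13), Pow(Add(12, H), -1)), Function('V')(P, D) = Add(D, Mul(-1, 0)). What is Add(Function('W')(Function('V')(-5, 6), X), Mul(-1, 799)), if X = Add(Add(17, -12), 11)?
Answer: Rational(-4793, 6) ≈ -798.83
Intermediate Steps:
Function('V')(P, D) = D (Function('V')(P, D) = Add(D, 0) = D)
X = 16 (X = Add(5, 11) = 16)
Function('W')(H, p) = Mul(Pow(Add(12, H), -1), Add(-13, p)) (Function('W')(H, p) = Mul(Add(-13, p), Pow(Add(12, H), -1)) = Mul(Pow(Add(12, H), -1), Add(-13, p)))
Add(Function('W')(Function('V')(-5, 6), X), Mul(-1, 799)) = Add(Mul(Pow(Add(12, 6), -1), Add(-13, 16)), Mul(-1, 799)) = Add(Mul(Pow(18, -1), 3), -799) = Add(Mul(Rational(1, 18), 3), -799) = Add(Rational(1, 6), -799) = Rational(-4793, 6)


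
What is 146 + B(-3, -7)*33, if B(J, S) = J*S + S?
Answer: 608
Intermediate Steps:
B(J, S) = S + J*S
146 + B(-3, -7)*33 = 146 - 7*(1 - 3)*33 = 146 - 7*(-2)*33 = 146 + 14*33 = 146 + 462 = 608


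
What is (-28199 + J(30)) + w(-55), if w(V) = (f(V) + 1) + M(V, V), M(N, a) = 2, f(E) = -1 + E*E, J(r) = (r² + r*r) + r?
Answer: -23342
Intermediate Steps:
J(r) = r + 2*r² (J(r) = (r² + r²) + r = 2*r² + r = r + 2*r²)
f(E) = -1 + E²
w(V) = 2 + V² (w(V) = ((-1 + V²) + 1) + 2 = V² + 2 = 2 + V²)
(-28199 + J(30)) + w(-55) = (-28199 + 30*(1 + 2*30)) + (2 + (-55)²) = (-28199 + 30*(1 + 60)) + (2 + 3025) = (-28199 + 30*61) + 3027 = (-28199 + 1830) + 3027 = -26369 + 3027 = -23342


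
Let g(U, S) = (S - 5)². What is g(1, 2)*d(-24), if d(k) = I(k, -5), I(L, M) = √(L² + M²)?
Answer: 9*√601 ≈ 220.64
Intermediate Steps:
g(U, S) = (-5 + S)²
d(k) = √(25 + k²) (d(k) = √(k² + (-5)²) = √(k² + 25) = √(25 + k²))
g(1, 2)*d(-24) = (-5 + 2)²*√(25 + (-24)²) = (-3)²*√(25 + 576) = 9*√601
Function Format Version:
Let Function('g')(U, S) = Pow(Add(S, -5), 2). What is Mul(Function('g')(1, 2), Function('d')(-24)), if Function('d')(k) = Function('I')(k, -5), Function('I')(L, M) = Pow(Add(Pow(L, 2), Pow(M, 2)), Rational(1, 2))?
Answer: Mul(9, Pow(601, Rational(1, 2))) ≈ 220.64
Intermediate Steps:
Function('g')(U, S) = Pow(Add(-5, S), 2)
Function('d')(k) = Pow(Add(25, Pow(k, 2)), Rational(1, 2)) (Function('d')(k) = Pow(Add(Pow(k, 2), Pow(-5, 2)), Rational(1, 2)) = Pow(Add(Pow(k, 2), 25), Rational(1, 2)) = Pow(Add(25, Pow(k, 2)), Rational(1, 2)))
Mul(Function('g')(1, 2), Function('d')(-24)) = Mul(Pow(Add(-5, 2), 2), Pow(Add(25, Pow(-24, 2)), Rational(1, 2))) = Mul(Pow(-3, 2), Pow(Add(25, 576), Rational(1, 2))) = Mul(9, Pow(601, Rational(1, 2)))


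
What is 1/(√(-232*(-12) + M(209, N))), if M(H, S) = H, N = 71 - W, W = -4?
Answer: √2993/2993 ≈ 0.018279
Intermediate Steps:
N = 75 (N = 71 - 1*(-4) = 71 + 4 = 75)
1/(√(-232*(-12) + M(209, N))) = 1/(√(-232*(-12) + 209)) = 1/(√(2784 + 209)) = 1/(√2993) = √2993/2993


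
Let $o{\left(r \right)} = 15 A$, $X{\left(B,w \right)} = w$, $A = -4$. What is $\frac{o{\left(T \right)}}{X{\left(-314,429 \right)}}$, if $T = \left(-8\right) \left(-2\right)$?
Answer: $- \frac{20}{143} \approx -0.13986$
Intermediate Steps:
$T = 16$
$o{\left(r \right)} = -60$ ($o{\left(r \right)} = 15 \left(-4\right) = -60$)
$\frac{o{\left(T \right)}}{X{\left(-314,429 \right)}} = - \frac{60}{429} = \left(-60\right) \frac{1}{429} = - \frac{20}{143}$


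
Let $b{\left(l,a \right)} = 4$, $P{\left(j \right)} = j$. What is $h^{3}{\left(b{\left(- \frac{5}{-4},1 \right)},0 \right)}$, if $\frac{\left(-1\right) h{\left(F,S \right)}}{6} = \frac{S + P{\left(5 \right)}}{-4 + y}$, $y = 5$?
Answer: $-27000$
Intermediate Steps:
$h{\left(F,S \right)} = -30 - 6 S$ ($h{\left(F,S \right)} = - 6 \frac{S + 5}{-4 + 5} = - 6 \frac{5 + S}{1} = - 6 \left(5 + S\right) 1 = - 6 \left(5 + S\right) = -30 - 6 S$)
$h^{3}{\left(b{\left(- \frac{5}{-4},1 \right)},0 \right)} = \left(-30 - 0\right)^{3} = \left(-30 + 0\right)^{3} = \left(-30\right)^{3} = -27000$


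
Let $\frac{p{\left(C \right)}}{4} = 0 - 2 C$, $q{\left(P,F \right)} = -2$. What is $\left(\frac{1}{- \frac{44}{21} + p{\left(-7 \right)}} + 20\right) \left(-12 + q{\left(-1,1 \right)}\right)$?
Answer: $- \frac{158627}{566} \approx -280.26$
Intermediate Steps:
$p{\left(C \right)} = - 8 C$ ($p{\left(C \right)} = 4 \left(0 - 2 C\right) = 4 \left(- 2 C\right) = - 8 C$)
$\left(\frac{1}{- \frac{44}{21} + p{\left(-7 \right)}} + 20\right) \left(-12 + q{\left(-1,1 \right)}\right) = \left(\frac{1}{- \frac{44}{21} - -56} + 20\right) \left(-12 - 2\right) = \left(\frac{1}{\left(-44\right) \frac{1}{21} + 56} + 20\right) \left(-14\right) = \left(\frac{1}{- \frac{44}{21} + 56} + 20\right) \left(-14\right) = \left(\frac{1}{\frac{1132}{21}} + 20\right) \left(-14\right) = \left(\frac{21}{1132} + 20\right) \left(-14\right) = \frac{22661}{1132} \left(-14\right) = - \frac{158627}{566}$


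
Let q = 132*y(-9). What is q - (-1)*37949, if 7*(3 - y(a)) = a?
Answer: 269603/7 ≈ 38515.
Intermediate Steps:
y(a) = 3 - a/7
q = 3960/7 (q = 132*(3 - 1/7*(-9)) = 132*(3 + 9/7) = 132*(30/7) = 3960/7 ≈ 565.71)
q - (-1)*37949 = 3960/7 - (-1)*37949 = 3960/7 - 1*(-37949) = 3960/7 + 37949 = 269603/7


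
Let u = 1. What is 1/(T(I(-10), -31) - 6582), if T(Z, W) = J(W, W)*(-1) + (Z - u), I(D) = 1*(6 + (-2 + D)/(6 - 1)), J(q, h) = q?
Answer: -5/32742 ≈ -0.00015271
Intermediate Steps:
I(D) = 28/5 + D/5 (I(D) = 1*(6 + (-2 + D)/5) = 1*(6 + (-2 + D)*(⅕)) = 1*(6 + (-⅖ + D/5)) = 1*(28/5 + D/5) = 28/5 + D/5)
T(Z, W) = -1 + Z - W (T(Z, W) = W*(-1) + (Z - 1*1) = -W + (Z - 1) = -W + (-1 + Z) = -1 + Z - W)
1/(T(I(-10), -31) - 6582) = 1/((-1 + (28/5 + (⅕)*(-10)) - 1*(-31)) - 6582) = 1/((-1 + (28/5 - 2) + 31) - 6582) = 1/((-1 + 18/5 + 31) - 6582) = 1/(168/5 - 6582) = 1/(-32742/5) = -5/32742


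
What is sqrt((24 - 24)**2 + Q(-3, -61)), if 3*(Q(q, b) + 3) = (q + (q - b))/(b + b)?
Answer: I*sqrt(421998)/366 ≈ 1.7749*I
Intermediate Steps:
Q(q, b) = -3 + (-b + 2*q)/(6*b) (Q(q, b) = -3 + ((q + (q - b))/(b + b))/3 = -3 + ((-b + 2*q)/((2*b)))/3 = -3 + ((-b + 2*q)*(1/(2*b)))/3 = -3 + ((-b + 2*q)/(2*b))/3 = -3 + (-b + 2*q)/(6*b))
sqrt((24 - 24)**2 + Q(-3, -61)) = sqrt((24 - 24)**2 + (-19/6 + (1/3)*(-3)/(-61))) = sqrt(0**2 + (-19/6 + (1/3)*(-3)*(-1/61))) = sqrt(0 + (-19/6 + 1/61)) = sqrt(0 - 1153/366) = sqrt(-1153/366) = I*sqrt(421998)/366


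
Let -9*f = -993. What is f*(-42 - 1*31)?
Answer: -24163/3 ≈ -8054.3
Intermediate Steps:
f = 331/3 (f = -⅑*(-993) = 331/3 ≈ 110.33)
f*(-42 - 1*31) = 331*(-42 - 1*31)/3 = 331*(-42 - 31)/3 = (331/3)*(-73) = -24163/3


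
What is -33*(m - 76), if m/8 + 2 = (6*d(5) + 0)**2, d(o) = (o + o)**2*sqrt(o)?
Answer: -475196964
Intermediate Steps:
d(o) = 4*o**(5/2) (d(o) = (2*o)**2*sqrt(o) = (4*o**2)*sqrt(o) = 4*o**(5/2))
m = 14399984 (m = -16 + 8*(6*(4*5**(5/2)) + 0)**2 = -16 + 8*(6*(4*(25*sqrt(5))) + 0)**2 = -16 + 8*(6*(100*sqrt(5)) + 0)**2 = -16 + 8*(600*sqrt(5) + 0)**2 = -16 + 8*(600*sqrt(5))**2 = -16 + 8*1800000 = -16 + 14400000 = 14399984)
-33*(m - 76) = -33*(14399984 - 76) = -33*14399908 = -475196964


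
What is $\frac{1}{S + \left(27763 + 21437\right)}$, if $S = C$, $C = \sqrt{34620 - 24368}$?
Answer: $\frac{12300}{605157437} - \frac{\sqrt{2563}}{1210314874} \approx 2.0283 \cdot 10^{-5}$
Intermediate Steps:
$C = 2 \sqrt{2563}$ ($C = \sqrt{10252} = 2 \sqrt{2563} \approx 101.25$)
$S = 2 \sqrt{2563} \approx 101.25$
$\frac{1}{S + \left(27763 + 21437\right)} = \frac{1}{2 \sqrt{2563} + \left(27763 + 21437\right)} = \frac{1}{2 \sqrt{2563} + 49200} = \frac{1}{49200 + 2 \sqrt{2563}}$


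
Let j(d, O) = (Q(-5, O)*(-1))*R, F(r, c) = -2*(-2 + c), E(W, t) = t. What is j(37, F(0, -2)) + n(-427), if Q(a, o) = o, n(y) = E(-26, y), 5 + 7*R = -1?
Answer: -2941/7 ≈ -420.14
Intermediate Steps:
R = -6/7 (R = -5/7 + (1/7)*(-1) = -5/7 - 1/7 = -6/7 ≈ -0.85714)
n(y) = y
F(r, c) = 4 - 2*c
j(d, O) = 6*O/7 (j(d, O) = (O*(-1))*(-6/7) = -O*(-6/7) = 6*O/7)
j(37, F(0, -2)) + n(-427) = 6*(4 - 2*(-2))/7 - 427 = 6*(4 + 4)/7 - 427 = (6/7)*8 - 427 = 48/7 - 427 = -2941/7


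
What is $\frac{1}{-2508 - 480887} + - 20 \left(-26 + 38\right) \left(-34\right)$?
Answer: $\frac{3944503199}{483395} \approx 8160.0$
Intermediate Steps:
$\frac{1}{-2508 - 480887} + - 20 \left(-26 + 38\right) \left(-34\right) = \frac{1}{-483395} + \left(-20\right) 12 \left(-34\right) = - \frac{1}{483395} - -8160 = - \frac{1}{483395} + 8160 = \frac{3944503199}{483395}$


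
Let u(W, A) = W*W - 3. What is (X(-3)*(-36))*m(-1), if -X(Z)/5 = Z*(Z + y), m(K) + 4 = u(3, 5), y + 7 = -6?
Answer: 17280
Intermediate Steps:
y = -13 (y = -7 - 6 = -13)
u(W, A) = -3 + W² (u(W, A) = W² - 3 = -3 + W²)
m(K) = 2 (m(K) = -4 + (-3 + 3²) = -4 + (-3 + 9) = -4 + 6 = 2)
X(Z) = -5*Z*(-13 + Z) (X(Z) = -5*Z*(Z - 13) = -5*Z*(-13 + Z))
(X(-3)*(-36))*m(-1) = ((5*(-3)*(13 - 1*(-3)))*(-36))*2 = ((5*(-3)*(13 + 3))*(-36))*2 = ((5*(-3)*16)*(-36))*2 = -240*(-36)*2 = 8640*2 = 17280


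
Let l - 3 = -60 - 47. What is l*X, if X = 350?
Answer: -36400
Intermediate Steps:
l = -104 (l = 3 + (-60 - 47) = 3 - 107 = -104)
l*X = -104*350 = -36400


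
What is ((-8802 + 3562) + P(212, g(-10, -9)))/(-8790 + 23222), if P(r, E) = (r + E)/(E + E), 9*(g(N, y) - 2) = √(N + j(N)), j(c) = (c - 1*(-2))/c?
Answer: 3*(-3493*√230 + 311190*I)/(28864*(√230 - 90*I)) ≈ -0.35948 - 0.00060174*I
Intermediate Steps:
j(c) = (2 + c)/c (j(c) = (c + 2)/c = (2 + c)/c)
g(N, y) = 2 + √(N + (2 + N)/N)/9
P(r, E) = (E + r)/(2*E) (P(r, E) = (E + r)/((2*E)) = (E + r)*(1/(2*E)) = (E + r)/(2*E))
((-8802 + 3562) + P(212, g(-10, -9)))/(-8790 + 23222) = ((-8802 + 3562) + ((2 + √(1 - 10 + 2/(-10))/9) + 212)/(2*(2 + √(1 - 10 + 2/(-10))/9)))/(-8790 + 23222) = (-5240 + ((2 + √(1 - 10 + 2*(-⅒))/9) + 212)/(2*(2 + √(1 - 10 + 2*(-⅒))/9)))/14432 = (-5240 + ((2 + √(1 - 10 - ⅕)/9) + 212)/(2*(2 + √(1 - 10 - ⅕)/9)))*(1/14432) = (-5240 + ((2 + √(-46/5)/9) + 212)/(2*(2 + √(-46/5)/9)))*(1/14432) = (-5240 + ((2 + (I*√230/5)/9) + 212)/(2*(2 + (I*√230/5)/9)))*(1/14432) = (-5240 + ((2 + I*√230/45) + 212)/(2*(2 + I*√230/45)))*(1/14432) = (-5240 + (214 + I*√230/45)/(2*(2 + I*√230/45)))*(1/14432) = -655/1804 + (214 + I*√230/45)/(28864*(2 + I*√230/45))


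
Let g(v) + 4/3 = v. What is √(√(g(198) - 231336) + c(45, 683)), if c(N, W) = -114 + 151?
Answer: √(333 + 3*I*√2080254)/3 ≈ 16.112 + 14.92*I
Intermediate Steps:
g(v) = -4/3 + v
c(N, W) = 37
√(√(g(198) - 231336) + c(45, 683)) = √(√((-4/3 + 198) - 231336) + 37) = √(√(590/3 - 231336) + 37) = √(√(-693418/3) + 37) = √(I*√2080254/3 + 37) = √(37 + I*√2080254/3)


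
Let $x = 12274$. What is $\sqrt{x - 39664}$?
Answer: $i \sqrt{27390} \approx 165.5 i$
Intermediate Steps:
$\sqrt{x - 39664} = \sqrt{12274 - 39664} = \sqrt{-27390} = i \sqrt{27390}$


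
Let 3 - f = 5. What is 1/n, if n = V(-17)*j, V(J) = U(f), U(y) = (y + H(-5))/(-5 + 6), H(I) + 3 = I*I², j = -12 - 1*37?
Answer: 1/6370 ≈ 0.00015699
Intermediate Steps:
j = -49 (j = -12 - 37 = -49)
H(I) = -3 + I³ (H(I) = -3 + I*I² = -3 + I³)
f = -2 (f = 3 - 1*5 = 3 - 5 = -2)
U(y) = -128 + y (U(y) = (y + (-3 + (-5)³))/(-5 + 6) = (y + (-3 - 125))/1 = (y - 128)*1 = (-128 + y)*1 = -128 + y)
V(J) = -130 (V(J) = -128 - 2 = -130)
n = 6370 (n = -130*(-49) = 6370)
1/n = 1/6370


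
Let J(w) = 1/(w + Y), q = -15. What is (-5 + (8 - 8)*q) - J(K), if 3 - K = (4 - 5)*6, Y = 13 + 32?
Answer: -271/54 ≈ -5.0185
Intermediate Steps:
Y = 45
K = 9 (K = 3 - (4 - 5)*6 = 3 - (-1)*6 = 3 - 1*(-6) = 3 + 6 = 9)
J(w) = 1/(45 + w) (J(w) = 1/(w + 45) = 1/(45 + w))
(-5 + (8 - 8)*q) - J(K) = (-5 + (8 - 8)*(-15)) - 1/(45 + 9) = (-5 + 0*(-15)) - 1/54 = (-5 + 0) - 1*1/54 = -5 - 1/54 = -271/54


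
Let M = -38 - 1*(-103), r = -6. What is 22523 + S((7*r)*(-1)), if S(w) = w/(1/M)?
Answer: 25253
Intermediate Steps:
M = 65 (M = -38 + 103 = 65)
S(w) = 65*w (S(w) = w/(1/65) = w*65 = 65*w)
22523 + S((7*r)*(-1)) = 22523 + 65*((7*(-6))*(-1)) = 22523 + 65*(-42*(-1)) = 22523 + 65*42 = 22523 + 2730 = 25253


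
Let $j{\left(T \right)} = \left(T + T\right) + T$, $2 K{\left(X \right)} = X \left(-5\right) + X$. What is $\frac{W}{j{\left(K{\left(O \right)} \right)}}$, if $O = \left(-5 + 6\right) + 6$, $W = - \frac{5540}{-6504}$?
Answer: $- \frac{1385}{68292} \approx -0.020281$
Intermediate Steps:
$W = \frac{1385}{1626}$ ($W = \left(-5540\right) \left(- \frac{1}{6504}\right) = \frac{1385}{1626} \approx 0.85178$)
$O = 7$ ($O = 1 + 6 = 7$)
$K{\left(X \right)} = - 2 X$ ($K{\left(X \right)} = \frac{X \left(-5\right) + X}{2} = \frac{- 5 X + X}{2} = \frac{\left(-4\right) X}{2} = - 2 X$)
$j{\left(T \right)} = 3 T$ ($j{\left(T \right)} = 2 T + T = 3 T$)
$\frac{W}{j{\left(K{\left(O \right)} \right)}} = \frac{1385}{1626 \cdot 3 \left(\left(-2\right) 7\right)} = \frac{1385}{1626 \cdot 3 \left(-14\right)} = \frac{1385}{1626 \left(-42\right)} = \frac{1385}{1626} \left(- \frac{1}{42}\right) = - \frac{1385}{68292}$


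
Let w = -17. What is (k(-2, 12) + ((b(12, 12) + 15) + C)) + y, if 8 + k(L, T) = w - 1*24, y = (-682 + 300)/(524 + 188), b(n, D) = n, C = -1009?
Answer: -367227/356 ≈ -1031.5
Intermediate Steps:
y = -191/356 (y = -382/712 = -382*1/712 = -191/356 ≈ -0.53652)
k(L, T) = -49 (k(L, T) = -8 + (-17 - 1*24) = -8 + (-17 - 24) = -8 - 41 = -49)
(k(-2, 12) + ((b(12, 12) + 15) + C)) + y = (-49 + ((12 + 15) - 1009)) - 191/356 = (-49 + (27 - 1009)) - 191/356 = (-49 - 982) - 191/356 = -1031 - 191/356 = -367227/356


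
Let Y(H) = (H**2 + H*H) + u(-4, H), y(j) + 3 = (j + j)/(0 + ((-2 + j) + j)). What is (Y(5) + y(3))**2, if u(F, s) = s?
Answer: 11449/4 ≈ 2862.3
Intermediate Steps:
y(j) = -3 + 2*j/(-2 + 2*j) (y(j) = -3 + (j + j)/(0 + ((-2 + j) + j)) = -3 + (2*j)/(0 + (-2 + 2*j)) = -3 + (2*j)/(-2 + 2*j) = -3 + 2*j/(-2 + 2*j))
Y(H) = H + 2*H**2 (Y(H) = (H**2 + H*H) + H = (H**2 + H**2) + H = 2*H**2 + H = H + 2*H**2)
(Y(5) + y(3))**2 = (5*(1 + 2*5) + (3 - 2*3)/(-1 + 3))**2 = (5*(1 + 10) + (3 - 6)/2)**2 = (5*11 + (1/2)*(-3))**2 = (55 - 3/2)**2 = (107/2)**2 = 11449/4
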